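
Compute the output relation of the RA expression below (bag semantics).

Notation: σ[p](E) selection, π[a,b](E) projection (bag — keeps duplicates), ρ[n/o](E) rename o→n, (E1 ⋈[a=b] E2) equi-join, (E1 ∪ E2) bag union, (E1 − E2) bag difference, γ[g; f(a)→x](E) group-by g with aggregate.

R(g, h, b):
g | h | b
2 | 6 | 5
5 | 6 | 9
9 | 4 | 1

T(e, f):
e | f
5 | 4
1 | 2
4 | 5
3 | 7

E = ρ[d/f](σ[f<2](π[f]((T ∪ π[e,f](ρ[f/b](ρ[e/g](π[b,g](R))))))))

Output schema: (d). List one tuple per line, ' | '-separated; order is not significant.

Per-node cardinality:
  T → 4
  R → 3
  π[b,g](R) → 3
  ρ[e/g](π[b,g](R)) → 3
  ρ[f/b](ρ[e/g](π[b,g](R))) → 3
  π[e,f](ρ[f/b](ρ[e/g](π[b,g](R)))) → 3
  (T ∪ π[e,f](ρ[f/b](ρ[e/g](π[b,g](R))))) → 7
  π[f]((T ∪ π[e,f](ρ[f/b](ρ[e/g](π[b,g](R)))))) → 7
  σ[f<2](π[f]((T ∪ π[e,f](ρ[f/b](ρ[e/g](π[b,g](R))))))) → 1
  ρ[d/f](σ[f<2](π[f]((T ∪ π[e,f](ρ[f/b](ρ[e/g](π[b,g](R)))))))) → 1

== RESULT ==
d
1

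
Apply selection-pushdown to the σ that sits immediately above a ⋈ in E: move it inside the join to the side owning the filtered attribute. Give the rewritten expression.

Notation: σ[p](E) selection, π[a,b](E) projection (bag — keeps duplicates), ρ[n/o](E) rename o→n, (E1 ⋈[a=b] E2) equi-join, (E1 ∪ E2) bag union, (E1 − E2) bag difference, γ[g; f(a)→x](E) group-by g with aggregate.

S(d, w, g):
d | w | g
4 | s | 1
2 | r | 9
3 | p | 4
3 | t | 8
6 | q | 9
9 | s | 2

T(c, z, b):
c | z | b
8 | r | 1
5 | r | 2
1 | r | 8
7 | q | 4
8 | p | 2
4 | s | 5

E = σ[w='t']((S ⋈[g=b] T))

σ filters on w, owned by the left side.
E' = (σ[w='t'](S) ⋈[g=b] T)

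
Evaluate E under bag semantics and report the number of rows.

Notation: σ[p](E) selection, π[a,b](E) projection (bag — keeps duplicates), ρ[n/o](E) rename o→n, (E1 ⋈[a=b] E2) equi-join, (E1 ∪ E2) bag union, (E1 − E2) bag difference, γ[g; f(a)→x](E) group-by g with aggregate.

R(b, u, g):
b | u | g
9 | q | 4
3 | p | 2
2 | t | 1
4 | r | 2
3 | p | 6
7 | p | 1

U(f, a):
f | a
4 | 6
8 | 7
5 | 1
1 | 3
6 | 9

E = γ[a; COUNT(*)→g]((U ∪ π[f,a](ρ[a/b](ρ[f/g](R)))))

Subexpression sizes:
  U → 5
  R → 6
  ρ[f/g](R) → 6
  ρ[a/b](ρ[f/g](R)) → 6
  π[f,a](ρ[a/b](ρ[f/g](R))) → 6
  (U ∪ π[f,a](ρ[a/b](ρ[f/g](R)))) → 11
  γ[a; COUNT(*)→g]((U ∪ π[f,a](ρ[a/b](ρ[f/g](R))))) → 7

|E| = 7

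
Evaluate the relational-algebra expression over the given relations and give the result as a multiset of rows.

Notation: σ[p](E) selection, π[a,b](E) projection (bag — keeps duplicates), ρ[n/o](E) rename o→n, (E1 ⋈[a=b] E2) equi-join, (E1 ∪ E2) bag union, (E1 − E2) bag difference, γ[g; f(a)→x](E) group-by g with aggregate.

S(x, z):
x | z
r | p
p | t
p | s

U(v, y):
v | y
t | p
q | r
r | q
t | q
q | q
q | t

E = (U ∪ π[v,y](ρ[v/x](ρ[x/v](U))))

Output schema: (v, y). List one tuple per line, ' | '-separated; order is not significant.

Row counts bottom-up:
  U → 6
  U → 6
  ρ[x/v](U) → 6
  ρ[v/x](ρ[x/v](U)) → 6
  π[v,y](ρ[v/x](ρ[x/v](U))) → 6
  (U ∪ π[v,y](ρ[v/x](ρ[x/v](U)))) → 12

== RESULT ==
v | y
q | q
q | q
q | r
q | r
q | t
q | t
r | q
r | q
t | p
t | p
t | q
t | q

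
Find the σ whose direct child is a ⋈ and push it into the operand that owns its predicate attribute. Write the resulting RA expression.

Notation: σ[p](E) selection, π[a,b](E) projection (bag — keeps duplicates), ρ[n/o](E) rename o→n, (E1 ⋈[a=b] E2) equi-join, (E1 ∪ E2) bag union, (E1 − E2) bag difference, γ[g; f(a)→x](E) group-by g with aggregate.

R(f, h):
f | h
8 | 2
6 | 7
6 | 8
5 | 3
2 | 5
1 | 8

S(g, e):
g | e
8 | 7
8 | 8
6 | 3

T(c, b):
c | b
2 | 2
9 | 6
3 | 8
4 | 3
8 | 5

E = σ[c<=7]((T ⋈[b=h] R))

σ filters on c, owned by the left side.
E' = (σ[c<=7](T) ⋈[b=h] R)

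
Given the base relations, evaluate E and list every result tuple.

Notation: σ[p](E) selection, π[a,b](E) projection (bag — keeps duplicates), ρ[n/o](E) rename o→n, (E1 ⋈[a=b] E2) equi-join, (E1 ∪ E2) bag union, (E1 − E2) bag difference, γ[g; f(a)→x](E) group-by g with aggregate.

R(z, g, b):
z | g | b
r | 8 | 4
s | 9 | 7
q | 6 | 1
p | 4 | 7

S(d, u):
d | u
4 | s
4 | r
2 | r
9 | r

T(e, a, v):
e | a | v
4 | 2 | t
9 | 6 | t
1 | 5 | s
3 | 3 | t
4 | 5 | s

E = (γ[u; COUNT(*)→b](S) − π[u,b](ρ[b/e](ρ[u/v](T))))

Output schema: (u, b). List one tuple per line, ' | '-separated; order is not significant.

Subexpression sizes:
  S → 4
  γ[u; COUNT(*)→b](S) → 2
  T → 5
  ρ[u/v](T) → 5
  ρ[b/e](ρ[u/v](T)) → 5
  π[u,b](ρ[b/e](ρ[u/v](T))) → 5
  (γ[u; COUNT(*)→b](S) − π[u,b](ρ[b/e](ρ[u/v](T)))) → 1

== RESULT ==
u | b
r | 3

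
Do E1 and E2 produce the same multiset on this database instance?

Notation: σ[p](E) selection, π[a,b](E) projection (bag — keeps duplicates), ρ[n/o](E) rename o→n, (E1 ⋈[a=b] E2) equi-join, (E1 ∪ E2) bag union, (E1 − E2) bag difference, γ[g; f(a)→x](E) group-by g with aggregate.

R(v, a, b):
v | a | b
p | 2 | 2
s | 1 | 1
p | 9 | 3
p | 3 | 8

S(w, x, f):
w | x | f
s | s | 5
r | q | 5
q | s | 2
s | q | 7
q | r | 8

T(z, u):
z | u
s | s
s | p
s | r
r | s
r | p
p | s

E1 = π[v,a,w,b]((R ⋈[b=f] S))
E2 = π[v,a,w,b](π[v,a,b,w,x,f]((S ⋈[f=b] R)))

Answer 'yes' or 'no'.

E1 row counts bottom-up:
  R → 4
  S → 5
  (R ⋈[b=f] S) → 2
  π[v,a,w,b]((R ⋈[b=f] S)) → 2
E2 row counts bottom-up:
  S → 5
  R → 4
  (S ⋈[f=b] R) → 2
  π[v,a,b,w,x,f]((S ⋈[f=b] R)) → 2
  π[v,a,w,b](π[v,a,b,w,x,f]((S ⋈[f=b] R))) → 2

E1 and E2 produce the same multiset:
v | a | w | b
p | 2 | q | 2
p | 3 | q | 8

yes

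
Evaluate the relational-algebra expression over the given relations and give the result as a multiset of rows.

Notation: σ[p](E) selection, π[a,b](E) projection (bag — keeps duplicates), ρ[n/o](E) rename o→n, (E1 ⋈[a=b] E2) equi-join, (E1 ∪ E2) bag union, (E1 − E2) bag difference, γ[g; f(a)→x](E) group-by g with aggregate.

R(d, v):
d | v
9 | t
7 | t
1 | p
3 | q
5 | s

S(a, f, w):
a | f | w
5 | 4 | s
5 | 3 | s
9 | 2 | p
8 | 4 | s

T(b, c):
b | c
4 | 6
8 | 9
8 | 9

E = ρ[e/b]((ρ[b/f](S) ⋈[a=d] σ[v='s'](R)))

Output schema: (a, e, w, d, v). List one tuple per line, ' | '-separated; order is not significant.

Row counts bottom-up:
  S → 4
  ρ[b/f](S) → 4
  R → 5
  σ[v='s'](R) → 1
  (ρ[b/f](S) ⋈[a=d] σ[v='s'](R)) → 2
  ρ[e/b]((ρ[b/f](S) ⋈[a=d] σ[v='s'](R))) → 2

== RESULT ==
a | e | w | d | v
5 | 3 | s | 5 | s
5 | 4 | s | 5 | s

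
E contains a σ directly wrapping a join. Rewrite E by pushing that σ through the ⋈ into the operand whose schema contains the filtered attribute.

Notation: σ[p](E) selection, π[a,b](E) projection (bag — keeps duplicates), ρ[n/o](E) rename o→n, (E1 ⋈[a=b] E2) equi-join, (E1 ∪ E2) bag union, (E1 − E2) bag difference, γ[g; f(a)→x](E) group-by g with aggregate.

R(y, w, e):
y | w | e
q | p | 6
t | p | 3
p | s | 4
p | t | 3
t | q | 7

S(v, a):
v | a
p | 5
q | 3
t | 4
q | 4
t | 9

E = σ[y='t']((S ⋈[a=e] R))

σ filters on y, owned by the right side.
E' = (S ⋈[a=e] σ[y='t'](R))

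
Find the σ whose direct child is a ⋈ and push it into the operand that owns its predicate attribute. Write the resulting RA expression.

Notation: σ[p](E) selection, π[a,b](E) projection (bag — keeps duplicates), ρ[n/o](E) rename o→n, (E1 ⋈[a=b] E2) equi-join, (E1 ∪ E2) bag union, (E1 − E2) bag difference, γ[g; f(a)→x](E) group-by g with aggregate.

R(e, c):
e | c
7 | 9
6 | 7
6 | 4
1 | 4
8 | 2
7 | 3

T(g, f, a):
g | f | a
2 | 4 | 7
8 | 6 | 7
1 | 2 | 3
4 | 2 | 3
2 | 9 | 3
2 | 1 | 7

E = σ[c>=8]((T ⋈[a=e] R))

σ filters on c, owned by the right side.
E' = (T ⋈[a=e] σ[c>=8](R))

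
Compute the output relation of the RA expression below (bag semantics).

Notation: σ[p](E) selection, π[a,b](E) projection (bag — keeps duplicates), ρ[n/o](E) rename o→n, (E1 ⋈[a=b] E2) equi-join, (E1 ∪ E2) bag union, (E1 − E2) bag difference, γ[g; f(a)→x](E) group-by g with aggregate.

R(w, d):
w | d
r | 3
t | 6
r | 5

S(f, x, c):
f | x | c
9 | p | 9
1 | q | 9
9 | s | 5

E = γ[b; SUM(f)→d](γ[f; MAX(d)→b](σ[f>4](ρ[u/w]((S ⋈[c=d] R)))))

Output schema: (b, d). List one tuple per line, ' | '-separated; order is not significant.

Per-node cardinality:
  S → 3
  R → 3
  (S ⋈[c=d] R) → 1
  ρ[u/w]((S ⋈[c=d] R)) → 1
  σ[f>4](ρ[u/w]((S ⋈[c=d] R))) → 1
  γ[f; MAX(d)→b](σ[f>4](ρ[u/w]((S ⋈[c=d] R)))) → 1
  γ[b; SUM(f)→d](γ[f; MAX(d)→b](σ[f>4](ρ[u/w]((S ⋈[c=d] R))))) → 1

== RESULT ==
b | d
5 | 9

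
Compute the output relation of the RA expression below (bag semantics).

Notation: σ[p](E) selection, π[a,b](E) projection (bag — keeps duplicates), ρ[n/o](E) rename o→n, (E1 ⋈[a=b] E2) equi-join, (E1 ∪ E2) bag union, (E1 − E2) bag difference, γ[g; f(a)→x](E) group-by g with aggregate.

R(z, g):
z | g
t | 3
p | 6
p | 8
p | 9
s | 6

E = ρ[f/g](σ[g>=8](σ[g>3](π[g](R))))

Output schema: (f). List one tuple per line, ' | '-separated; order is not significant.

Per-node cardinality:
  R → 5
  π[g](R) → 5
  σ[g>3](π[g](R)) → 4
  σ[g>=8](σ[g>3](π[g](R))) → 2
  ρ[f/g](σ[g>=8](σ[g>3](π[g](R)))) → 2

== RESULT ==
f
8
9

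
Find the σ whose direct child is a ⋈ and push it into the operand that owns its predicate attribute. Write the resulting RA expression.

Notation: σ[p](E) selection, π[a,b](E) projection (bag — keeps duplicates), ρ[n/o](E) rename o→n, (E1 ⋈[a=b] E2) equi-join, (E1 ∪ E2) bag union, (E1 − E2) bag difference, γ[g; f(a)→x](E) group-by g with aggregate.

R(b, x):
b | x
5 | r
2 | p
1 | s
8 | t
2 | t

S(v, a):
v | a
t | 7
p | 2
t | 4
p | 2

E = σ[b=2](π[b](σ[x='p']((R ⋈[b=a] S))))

σ filters on x, owned by the left side.
E' = σ[b=2](π[b]((σ[x='p'](R) ⋈[b=a] S)))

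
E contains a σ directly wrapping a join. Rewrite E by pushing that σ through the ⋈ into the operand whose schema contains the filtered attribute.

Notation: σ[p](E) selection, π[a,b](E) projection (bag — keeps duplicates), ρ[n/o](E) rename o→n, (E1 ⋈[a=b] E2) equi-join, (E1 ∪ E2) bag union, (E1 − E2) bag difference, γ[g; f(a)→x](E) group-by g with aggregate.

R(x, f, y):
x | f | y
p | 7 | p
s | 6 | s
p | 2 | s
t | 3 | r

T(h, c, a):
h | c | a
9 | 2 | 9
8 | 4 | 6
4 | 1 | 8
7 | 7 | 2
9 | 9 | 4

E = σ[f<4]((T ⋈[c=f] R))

σ filters on f, owned by the right side.
E' = (T ⋈[c=f] σ[f<4](R))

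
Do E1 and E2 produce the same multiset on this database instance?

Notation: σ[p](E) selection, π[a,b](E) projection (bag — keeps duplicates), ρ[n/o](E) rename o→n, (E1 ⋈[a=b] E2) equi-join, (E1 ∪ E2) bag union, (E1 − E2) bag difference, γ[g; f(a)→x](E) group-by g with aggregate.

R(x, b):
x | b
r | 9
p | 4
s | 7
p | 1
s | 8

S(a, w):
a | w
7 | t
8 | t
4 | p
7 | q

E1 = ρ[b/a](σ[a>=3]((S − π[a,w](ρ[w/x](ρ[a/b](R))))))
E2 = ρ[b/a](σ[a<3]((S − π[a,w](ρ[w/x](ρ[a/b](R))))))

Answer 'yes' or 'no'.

E1 row counts bottom-up:
  S → 4
  R → 5
  ρ[a/b](R) → 5
  ρ[w/x](ρ[a/b](R)) → 5
  π[a,w](ρ[w/x](ρ[a/b](R))) → 5
  (S − π[a,w](ρ[w/x](ρ[a/b](R)))) → 3
  σ[a>=3]((S − π[a,w](ρ[w/x](ρ[a/b](R))))) → 3
  ρ[b/a](σ[a>=3]((S − π[a,w](ρ[w/x](ρ[a/b](R)))))) → 3
E2 row counts bottom-up:
  S → 4
  R → 5
  ρ[a/b](R) → 5
  ρ[w/x](ρ[a/b](R)) → 5
  π[a,w](ρ[w/x](ρ[a/b](R))) → 5
  (S − π[a,w](ρ[w/x](ρ[a/b](R)))) → 3
  σ[a<3]((S − π[a,w](ρ[w/x](ρ[a/b](R))))) → 0
  ρ[b/a](σ[a<3]((S − π[a,w](ρ[w/x](ρ[a/b](R)))))) → 0

E1 result:
b | w
7 | q
7 | t
8 | t
E2 result:
b | w
(0 rows)
Witness: (7, 't') appears 1× in E1 but 0× in E2.

no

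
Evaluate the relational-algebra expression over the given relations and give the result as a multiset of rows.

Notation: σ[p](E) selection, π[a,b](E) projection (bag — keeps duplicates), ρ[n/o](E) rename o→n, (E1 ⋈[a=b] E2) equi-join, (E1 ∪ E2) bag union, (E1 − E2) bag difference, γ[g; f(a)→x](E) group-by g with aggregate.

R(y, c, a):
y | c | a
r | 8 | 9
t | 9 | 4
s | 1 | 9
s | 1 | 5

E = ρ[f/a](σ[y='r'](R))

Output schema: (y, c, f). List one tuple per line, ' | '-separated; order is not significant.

Per-node cardinality:
  R → 4
  σ[y='r'](R) → 1
  ρ[f/a](σ[y='r'](R)) → 1

== RESULT ==
y | c | f
r | 8 | 9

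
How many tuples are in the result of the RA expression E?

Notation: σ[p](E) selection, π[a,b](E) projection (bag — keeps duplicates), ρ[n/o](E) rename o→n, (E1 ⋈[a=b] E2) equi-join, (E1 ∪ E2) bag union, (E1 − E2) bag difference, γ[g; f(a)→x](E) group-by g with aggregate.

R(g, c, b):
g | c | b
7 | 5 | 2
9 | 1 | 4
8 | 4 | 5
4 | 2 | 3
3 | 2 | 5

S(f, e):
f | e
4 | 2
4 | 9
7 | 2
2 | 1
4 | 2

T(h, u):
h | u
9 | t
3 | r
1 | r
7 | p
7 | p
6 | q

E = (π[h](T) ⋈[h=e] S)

Subexpression sizes:
  T → 6
  π[h](T) → 6
  S → 5
  (π[h](T) ⋈[h=e] S) → 2

|E| = 2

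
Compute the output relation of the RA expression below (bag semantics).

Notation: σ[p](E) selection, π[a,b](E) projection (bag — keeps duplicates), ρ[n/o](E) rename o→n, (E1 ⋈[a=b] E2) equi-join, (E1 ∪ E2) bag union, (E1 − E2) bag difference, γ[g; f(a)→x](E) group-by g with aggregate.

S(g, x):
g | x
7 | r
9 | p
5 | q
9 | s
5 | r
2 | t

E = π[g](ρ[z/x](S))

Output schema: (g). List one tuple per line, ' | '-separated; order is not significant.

Row counts bottom-up:
  S → 6
  ρ[z/x](S) → 6
  π[g](ρ[z/x](S)) → 6

== RESULT ==
g
2
5
5
7
9
9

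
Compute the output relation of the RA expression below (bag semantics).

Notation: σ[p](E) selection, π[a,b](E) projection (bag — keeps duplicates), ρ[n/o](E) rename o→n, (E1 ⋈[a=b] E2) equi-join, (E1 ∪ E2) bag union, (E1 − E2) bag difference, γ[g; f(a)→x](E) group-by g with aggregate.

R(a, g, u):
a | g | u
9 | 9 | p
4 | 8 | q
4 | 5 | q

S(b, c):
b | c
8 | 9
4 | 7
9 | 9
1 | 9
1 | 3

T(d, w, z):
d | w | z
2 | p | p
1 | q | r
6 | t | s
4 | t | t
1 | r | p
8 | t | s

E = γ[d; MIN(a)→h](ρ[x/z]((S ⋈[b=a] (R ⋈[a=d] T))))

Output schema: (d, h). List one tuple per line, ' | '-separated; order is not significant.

Stepwise |·|:
  S → 5
  R → 3
  T → 6
  (R ⋈[a=d] T) → 2
  (S ⋈[b=a] (R ⋈[a=d] T)) → 2
  ρ[x/z]((S ⋈[b=a] (R ⋈[a=d] T))) → 2
  γ[d; MIN(a)→h](ρ[x/z]((S ⋈[b=a] (R ⋈[a=d] T)))) → 1

== RESULT ==
d | h
4 | 4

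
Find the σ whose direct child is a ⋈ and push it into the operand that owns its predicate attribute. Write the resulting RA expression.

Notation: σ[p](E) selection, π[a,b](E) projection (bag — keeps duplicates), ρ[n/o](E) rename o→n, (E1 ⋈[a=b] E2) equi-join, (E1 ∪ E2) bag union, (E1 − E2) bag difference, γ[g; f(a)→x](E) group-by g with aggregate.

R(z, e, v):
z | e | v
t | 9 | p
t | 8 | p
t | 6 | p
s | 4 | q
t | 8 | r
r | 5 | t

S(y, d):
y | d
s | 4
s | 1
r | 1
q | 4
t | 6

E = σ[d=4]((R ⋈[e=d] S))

σ filters on d, owned by the right side.
E' = (R ⋈[e=d] σ[d=4](S))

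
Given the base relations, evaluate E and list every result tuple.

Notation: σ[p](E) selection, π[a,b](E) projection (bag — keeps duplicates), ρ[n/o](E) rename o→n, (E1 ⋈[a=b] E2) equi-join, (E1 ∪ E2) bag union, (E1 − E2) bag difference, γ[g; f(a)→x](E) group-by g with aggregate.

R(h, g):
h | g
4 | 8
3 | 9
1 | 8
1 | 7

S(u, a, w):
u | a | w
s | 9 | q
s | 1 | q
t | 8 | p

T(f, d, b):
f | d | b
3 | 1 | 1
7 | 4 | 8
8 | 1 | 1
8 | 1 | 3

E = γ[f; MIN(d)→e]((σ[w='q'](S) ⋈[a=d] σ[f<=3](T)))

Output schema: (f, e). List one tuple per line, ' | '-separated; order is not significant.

Stepwise |·|:
  S → 3
  σ[w='q'](S) → 2
  T → 4
  σ[f<=3](T) → 1
  (σ[w='q'](S) ⋈[a=d] σ[f<=3](T)) → 1
  γ[f; MIN(d)→e]((σ[w='q'](S) ⋈[a=d] σ[f<=3](T))) → 1

== RESULT ==
f | e
3 | 1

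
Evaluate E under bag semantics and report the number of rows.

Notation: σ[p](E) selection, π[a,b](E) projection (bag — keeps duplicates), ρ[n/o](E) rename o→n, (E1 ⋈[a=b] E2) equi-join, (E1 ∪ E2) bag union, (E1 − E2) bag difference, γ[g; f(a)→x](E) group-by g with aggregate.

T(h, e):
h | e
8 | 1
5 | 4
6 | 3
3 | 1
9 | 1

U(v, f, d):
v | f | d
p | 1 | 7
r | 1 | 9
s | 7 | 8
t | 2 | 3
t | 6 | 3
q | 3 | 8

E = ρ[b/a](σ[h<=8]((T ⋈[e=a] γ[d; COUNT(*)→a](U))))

Stepwise |·|:
  T → 5
  U → 6
  γ[d; COUNT(*)→a](U) → 4
  (T ⋈[e=a] γ[d; COUNT(*)→a](U)) → 6
  σ[h<=8]((T ⋈[e=a] γ[d; COUNT(*)→a](U))) → 4
  ρ[b/a](σ[h<=8]((T ⋈[e=a] γ[d; COUNT(*)→a](U)))) → 4

|E| = 4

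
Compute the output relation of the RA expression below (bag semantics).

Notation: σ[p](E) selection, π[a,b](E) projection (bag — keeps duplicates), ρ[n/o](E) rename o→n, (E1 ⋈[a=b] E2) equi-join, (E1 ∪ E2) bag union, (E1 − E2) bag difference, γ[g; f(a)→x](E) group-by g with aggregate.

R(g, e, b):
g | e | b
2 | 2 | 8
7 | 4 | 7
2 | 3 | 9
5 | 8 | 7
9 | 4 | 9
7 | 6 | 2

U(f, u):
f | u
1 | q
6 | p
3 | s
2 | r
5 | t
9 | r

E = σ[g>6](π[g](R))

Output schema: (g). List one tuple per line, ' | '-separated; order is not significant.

Subexpression sizes:
  R → 6
  π[g](R) → 6
  σ[g>6](π[g](R)) → 3

== RESULT ==
g
7
7
9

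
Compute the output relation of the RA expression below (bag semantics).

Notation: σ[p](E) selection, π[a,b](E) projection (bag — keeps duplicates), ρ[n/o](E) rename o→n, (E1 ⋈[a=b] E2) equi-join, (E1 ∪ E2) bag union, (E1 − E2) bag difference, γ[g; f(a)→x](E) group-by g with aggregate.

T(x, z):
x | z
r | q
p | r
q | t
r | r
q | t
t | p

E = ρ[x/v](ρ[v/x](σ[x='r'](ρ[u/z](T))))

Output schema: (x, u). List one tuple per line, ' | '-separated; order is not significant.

Per-node cardinality:
  T → 6
  ρ[u/z](T) → 6
  σ[x='r'](ρ[u/z](T)) → 2
  ρ[v/x](σ[x='r'](ρ[u/z](T))) → 2
  ρ[x/v](ρ[v/x](σ[x='r'](ρ[u/z](T)))) → 2

== RESULT ==
x | u
r | q
r | r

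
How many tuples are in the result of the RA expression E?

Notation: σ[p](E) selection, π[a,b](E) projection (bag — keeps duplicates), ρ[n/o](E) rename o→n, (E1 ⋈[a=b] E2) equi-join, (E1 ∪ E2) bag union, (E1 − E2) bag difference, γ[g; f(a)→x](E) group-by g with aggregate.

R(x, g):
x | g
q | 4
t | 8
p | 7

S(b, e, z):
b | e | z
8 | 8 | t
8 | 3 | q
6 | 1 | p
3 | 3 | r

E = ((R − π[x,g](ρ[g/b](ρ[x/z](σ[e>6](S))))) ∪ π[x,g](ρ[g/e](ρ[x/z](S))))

Per-node cardinality:
  R → 3
  S → 4
  σ[e>6](S) → 1
  ρ[x/z](σ[e>6](S)) → 1
  ρ[g/b](ρ[x/z](σ[e>6](S))) → 1
  π[x,g](ρ[g/b](ρ[x/z](σ[e>6](S)))) → 1
  (R − π[x,g](ρ[g/b](ρ[x/z](σ[e>6](S))))) → 2
  S → 4
  ρ[x/z](S) → 4
  ρ[g/e](ρ[x/z](S)) → 4
  π[x,g](ρ[g/e](ρ[x/z](S))) → 4
  ((R − π[x,g](ρ[g/b](ρ[x/z](σ[e>6](S))))) ∪ π[x,g](ρ[g/e](ρ[x/z](S)))) → 6

|E| = 6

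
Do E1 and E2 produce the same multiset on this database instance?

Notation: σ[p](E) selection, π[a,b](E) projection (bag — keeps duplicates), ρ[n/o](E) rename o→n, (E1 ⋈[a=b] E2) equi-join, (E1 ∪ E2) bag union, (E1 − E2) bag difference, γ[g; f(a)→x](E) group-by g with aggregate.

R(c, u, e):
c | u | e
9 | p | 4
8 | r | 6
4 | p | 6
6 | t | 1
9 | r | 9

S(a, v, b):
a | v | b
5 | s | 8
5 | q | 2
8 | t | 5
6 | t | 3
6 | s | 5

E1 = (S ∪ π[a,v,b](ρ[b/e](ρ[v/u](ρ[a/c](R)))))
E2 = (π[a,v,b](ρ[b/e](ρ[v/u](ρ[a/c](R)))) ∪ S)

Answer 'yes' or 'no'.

E1 per-node cardinality:
  S → 5
  R → 5
  ρ[a/c](R) → 5
  ρ[v/u](ρ[a/c](R)) → 5
  ρ[b/e](ρ[v/u](ρ[a/c](R))) → 5
  π[a,v,b](ρ[b/e](ρ[v/u](ρ[a/c](R)))) → 5
  (S ∪ π[a,v,b](ρ[b/e](ρ[v/u](ρ[a/c](R))))) → 10
E2 per-node cardinality:
  R → 5
  ρ[a/c](R) → 5
  ρ[v/u](ρ[a/c](R)) → 5
  ρ[b/e](ρ[v/u](ρ[a/c](R))) → 5
  π[a,v,b](ρ[b/e](ρ[v/u](ρ[a/c](R)))) → 5
  S → 5
  (π[a,v,b](ρ[b/e](ρ[v/u](ρ[a/c](R)))) ∪ S) → 10

E1 and E2 produce the same multiset:
a | v | b
4 | p | 6
5 | q | 2
5 | s | 8
6 | s | 5
6 | t | 1
6 | t | 3
8 | r | 6
8 | t | 5
9 | p | 4
9 | r | 9

yes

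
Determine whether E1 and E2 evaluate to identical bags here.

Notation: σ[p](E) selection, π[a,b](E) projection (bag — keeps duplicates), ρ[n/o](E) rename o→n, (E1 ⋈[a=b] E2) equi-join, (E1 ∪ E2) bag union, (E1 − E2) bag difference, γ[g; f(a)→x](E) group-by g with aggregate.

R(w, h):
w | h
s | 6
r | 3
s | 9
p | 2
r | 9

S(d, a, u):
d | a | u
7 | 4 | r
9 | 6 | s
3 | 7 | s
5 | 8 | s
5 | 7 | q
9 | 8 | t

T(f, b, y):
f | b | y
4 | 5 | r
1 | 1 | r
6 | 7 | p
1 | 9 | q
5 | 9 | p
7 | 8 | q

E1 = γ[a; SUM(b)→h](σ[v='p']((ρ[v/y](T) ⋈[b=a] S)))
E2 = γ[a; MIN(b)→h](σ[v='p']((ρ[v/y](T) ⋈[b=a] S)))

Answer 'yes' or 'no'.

E1 subexpression sizes:
  T → 6
  ρ[v/y](T) → 6
  S → 6
  (ρ[v/y](T) ⋈[b=a] S) → 4
  σ[v='p']((ρ[v/y](T) ⋈[b=a] S)) → 2
  γ[a; SUM(b)→h](σ[v='p']((ρ[v/y](T) ⋈[b=a] S))) → 1
E2 subexpression sizes:
  T → 6
  ρ[v/y](T) → 6
  S → 6
  (ρ[v/y](T) ⋈[b=a] S) → 4
  σ[v='p']((ρ[v/y](T) ⋈[b=a] S)) → 2
  γ[a; MIN(b)→h](σ[v='p']((ρ[v/y](T) ⋈[b=a] S))) → 1

E1 result:
a | h
7 | 14
E2 result:
a | h
7 | 7
Witness: (7, 7) appears 0× in E1 but 1× in E2.

no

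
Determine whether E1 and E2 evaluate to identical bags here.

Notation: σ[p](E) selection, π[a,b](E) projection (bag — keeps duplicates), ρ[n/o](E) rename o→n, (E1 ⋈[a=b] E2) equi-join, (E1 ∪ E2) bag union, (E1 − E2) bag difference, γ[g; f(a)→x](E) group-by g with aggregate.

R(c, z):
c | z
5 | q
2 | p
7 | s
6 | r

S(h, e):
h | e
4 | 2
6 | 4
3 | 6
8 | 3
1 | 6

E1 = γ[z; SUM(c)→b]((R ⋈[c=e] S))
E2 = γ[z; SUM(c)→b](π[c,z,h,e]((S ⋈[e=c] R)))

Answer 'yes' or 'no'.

E1 row counts bottom-up:
  R → 4
  S → 5
  (R ⋈[c=e] S) → 3
  γ[z; SUM(c)→b]((R ⋈[c=e] S)) → 2
E2 row counts bottom-up:
  S → 5
  R → 4
  (S ⋈[e=c] R) → 3
  π[c,z,h,e]((S ⋈[e=c] R)) → 3
  γ[z; SUM(c)→b](π[c,z,h,e]((S ⋈[e=c] R))) → 2

E1 and E2 produce the same multiset:
z | b
p | 2
r | 12

yes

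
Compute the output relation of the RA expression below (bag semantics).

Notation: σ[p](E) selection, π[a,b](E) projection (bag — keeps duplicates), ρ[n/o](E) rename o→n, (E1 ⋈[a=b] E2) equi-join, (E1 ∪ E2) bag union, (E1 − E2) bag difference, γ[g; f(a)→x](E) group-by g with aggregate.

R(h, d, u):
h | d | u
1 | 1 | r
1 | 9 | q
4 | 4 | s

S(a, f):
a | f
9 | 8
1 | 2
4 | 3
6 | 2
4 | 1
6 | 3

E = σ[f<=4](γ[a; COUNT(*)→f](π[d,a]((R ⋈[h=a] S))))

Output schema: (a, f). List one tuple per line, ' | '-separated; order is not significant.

Subexpression sizes:
  R → 3
  S → 6
  (R ⋈[h=a] S) → 4
  π[d,a]((R ⋈[h=a] S)) → 4
  γ[a; COUNT(*)→f](π[d,a]((R ⋈[h=a] S))) → 2
  σ[f<=4](γ[a; COUNT(*)→f](π[d,a]((R ⋈[h=a] S)))) → 2

== RESULT ==
a | f
1 | 2
4 | 2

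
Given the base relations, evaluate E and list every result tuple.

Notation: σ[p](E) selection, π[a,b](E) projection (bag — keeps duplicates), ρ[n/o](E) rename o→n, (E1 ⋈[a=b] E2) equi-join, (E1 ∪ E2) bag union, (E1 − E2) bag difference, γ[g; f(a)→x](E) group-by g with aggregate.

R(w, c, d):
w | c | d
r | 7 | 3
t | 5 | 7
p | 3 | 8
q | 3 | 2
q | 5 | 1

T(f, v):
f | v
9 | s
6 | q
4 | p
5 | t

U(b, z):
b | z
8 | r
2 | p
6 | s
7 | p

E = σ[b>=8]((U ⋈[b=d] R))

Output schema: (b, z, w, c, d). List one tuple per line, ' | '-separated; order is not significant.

Subexpression sizes:
  U → 4
  R → 5
  (U ⋈[b=d] R) → 3
  σ[b>=8]((U ⋈[b=d] R)) → 1

== RESULT ==
b | z | w | c | d
8 | r | p | 3 | 8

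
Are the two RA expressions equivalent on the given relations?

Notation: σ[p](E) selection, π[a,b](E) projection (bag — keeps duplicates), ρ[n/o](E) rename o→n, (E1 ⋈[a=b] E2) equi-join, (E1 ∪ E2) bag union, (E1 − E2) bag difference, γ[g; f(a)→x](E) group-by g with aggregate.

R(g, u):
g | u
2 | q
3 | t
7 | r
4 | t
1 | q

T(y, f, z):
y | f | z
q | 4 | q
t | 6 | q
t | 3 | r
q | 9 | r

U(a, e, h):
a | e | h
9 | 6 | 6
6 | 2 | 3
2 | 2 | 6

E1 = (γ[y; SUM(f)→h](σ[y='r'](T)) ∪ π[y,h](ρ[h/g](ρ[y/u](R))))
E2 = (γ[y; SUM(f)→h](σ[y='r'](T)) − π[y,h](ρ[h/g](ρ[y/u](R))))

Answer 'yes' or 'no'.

E1 stepwise |·|:
  T → 4
  σ[y='r'](T) → 0
  γ[y; SUM(f)→h](σ[y='r'](T)) → 0
  R → 5
  ρ[y/u](R) → 5
  ρ[h/g](ρ[y/u](R)) → 5
  π[y,h](ρ[h/g](ρ[y/u](R))) → 5
  (γ[y; SUM(f)→h](σ[y='r'](T)) ∪ π[y,h](ρ[h/g](ρ[y/u](R)))) → 5
E2 stepwise |·|:
  T → 4
  σ[y='r'](T) → 0
  γ[y; SUM(f)→h](σ[y='r'](T)) → 0
  R → 5
  ρ[y/u](R) → 5
  ρ[h/g](ρ[y/u](R)) → 5
  π[y,h](ρ[h/g](ρ[y/u](R))) → 5
  (γ[y; SUM(f)→h](σ[y='r'](T)) − π[y,h](ρ[h/g](ρ[y/u](R)))) → 0

E1 result:
y | h
q | 1
q | 2
r | 7
t | 3
t | 4
E2 result:
y | h
(0 rows)
Witness: ('r', 7) appears 1× in E1 but 0× in E2.

no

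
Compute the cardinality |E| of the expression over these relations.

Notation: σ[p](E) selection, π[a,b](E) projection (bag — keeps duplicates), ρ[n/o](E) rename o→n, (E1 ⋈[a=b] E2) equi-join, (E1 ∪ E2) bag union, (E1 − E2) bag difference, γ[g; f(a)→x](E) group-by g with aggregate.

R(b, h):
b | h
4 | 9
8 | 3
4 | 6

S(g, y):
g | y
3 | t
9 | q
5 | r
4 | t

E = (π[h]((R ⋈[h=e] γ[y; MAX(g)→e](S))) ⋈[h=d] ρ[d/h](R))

Subexpression sizes:
  R → 3
  S → 4
  γ[y; MAX(g)→e](S) → 3
  (R ⋈[h=e] γ[y; MAX(g)→e](S)) → 1
  π[h]((R ⋈[h=e] γ[y; MAX(g)→e](S))) → 1
  R → 3
  ρ[d/h](R) → 3
  (π[h]((R ⋈[h=e] γ[y; MAX(g)→e](S))) ⋈[h=d] ρ[d/h](R)) → 1

|E| = 1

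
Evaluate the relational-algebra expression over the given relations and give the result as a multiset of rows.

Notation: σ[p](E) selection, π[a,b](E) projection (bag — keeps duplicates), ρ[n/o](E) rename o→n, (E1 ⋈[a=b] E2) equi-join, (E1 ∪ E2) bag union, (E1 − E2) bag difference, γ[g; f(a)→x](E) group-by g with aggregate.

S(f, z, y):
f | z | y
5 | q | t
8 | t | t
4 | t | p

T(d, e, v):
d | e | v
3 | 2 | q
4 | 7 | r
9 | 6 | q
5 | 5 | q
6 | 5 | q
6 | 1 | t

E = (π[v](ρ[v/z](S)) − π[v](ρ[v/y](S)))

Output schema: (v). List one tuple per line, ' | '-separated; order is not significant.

Row counts bottom-up:
  S → 3
  ρ[v/z](S) → 3
  π[v](ρ[v/z](S)) → 3
  S → 3
  ρ[v/y](S) → 3
  π[v](ρ[v/y](S)) → 3
  (π[v](ρ[v/z](S)) − π[v](ρ[v/y](S))) → 1

== RESULT ==
v
q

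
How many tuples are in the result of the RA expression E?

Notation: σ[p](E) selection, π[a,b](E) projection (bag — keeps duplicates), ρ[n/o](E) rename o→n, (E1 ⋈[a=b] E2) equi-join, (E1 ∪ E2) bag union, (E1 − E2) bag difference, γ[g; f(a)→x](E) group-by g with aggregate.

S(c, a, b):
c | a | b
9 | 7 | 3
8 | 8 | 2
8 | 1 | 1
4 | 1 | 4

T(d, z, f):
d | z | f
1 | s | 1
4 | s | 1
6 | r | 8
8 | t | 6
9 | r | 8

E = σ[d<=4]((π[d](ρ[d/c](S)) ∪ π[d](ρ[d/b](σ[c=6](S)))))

Stepwise |·|:
  S → 4
  ρ[d/c](S) → 4
  π[d](ρ[d/c](S)) → 4
  S → 4
  σ[c=6](S) → 0
  ρ[d/b](σ[c=6](S)) → 0
  π[d](ρ[d/b](σ[c=6](S))) → 0
  (π[d](ρ[d/c](S)) ∪ π[d](ρ[d/b](σ[c=6](S)))) → 4
  σ[d<=4]((π[d](ρ[d/c](S)) ∪ π[d](ρ[d/b](σ[c=6](S))))) → 1

|E| = 1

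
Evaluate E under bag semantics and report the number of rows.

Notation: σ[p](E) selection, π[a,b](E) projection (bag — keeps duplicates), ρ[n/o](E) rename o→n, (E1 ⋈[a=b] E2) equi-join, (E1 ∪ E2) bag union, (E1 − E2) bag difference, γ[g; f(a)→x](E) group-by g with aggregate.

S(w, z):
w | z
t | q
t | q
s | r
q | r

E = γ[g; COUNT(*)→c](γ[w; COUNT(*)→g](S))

Per-node cardinality:
  S → 4
  γ[w; COUNT(*)→g](S) → 3
  γ[g; COUNT(*)→c](γ[w; COUNT(*)→g](S)) → 2

|E| = 2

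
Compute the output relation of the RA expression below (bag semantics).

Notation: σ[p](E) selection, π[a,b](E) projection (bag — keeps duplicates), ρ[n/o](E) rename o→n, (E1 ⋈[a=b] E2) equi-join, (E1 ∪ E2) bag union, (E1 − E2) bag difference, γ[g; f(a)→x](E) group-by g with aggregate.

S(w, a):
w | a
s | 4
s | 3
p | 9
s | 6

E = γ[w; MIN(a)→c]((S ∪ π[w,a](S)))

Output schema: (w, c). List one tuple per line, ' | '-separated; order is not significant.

Stepwise |·|:
  S → 4
  S → 4
  π[w,a](S) → 4
  (S ∪ π[w,a](S)) → 8
  γ[w; MIN(a)→c]((S ∪ π[w,a](S))) → 2

== RESULT ==
w | c
p | 9
s | 3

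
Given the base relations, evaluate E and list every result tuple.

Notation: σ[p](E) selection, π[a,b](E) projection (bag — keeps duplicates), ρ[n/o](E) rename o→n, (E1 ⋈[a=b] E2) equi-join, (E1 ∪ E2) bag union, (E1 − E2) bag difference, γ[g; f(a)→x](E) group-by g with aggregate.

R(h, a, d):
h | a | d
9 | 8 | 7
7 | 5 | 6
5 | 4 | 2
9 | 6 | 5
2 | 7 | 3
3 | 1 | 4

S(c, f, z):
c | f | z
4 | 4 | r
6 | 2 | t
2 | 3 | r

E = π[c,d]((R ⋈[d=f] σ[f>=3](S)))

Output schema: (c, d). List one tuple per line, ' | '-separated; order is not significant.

Stepwise |·|:
  R → 6
  S → 3
  σ[f>=3](S) → 2
  (R ⋈[d=f] σ[f>=3](S)) → 2
  π[c,d]((R ⋈[d=f] σ[f>=3](S))) → 2

== RESULT ==
c | d
2 | 3
4 | 4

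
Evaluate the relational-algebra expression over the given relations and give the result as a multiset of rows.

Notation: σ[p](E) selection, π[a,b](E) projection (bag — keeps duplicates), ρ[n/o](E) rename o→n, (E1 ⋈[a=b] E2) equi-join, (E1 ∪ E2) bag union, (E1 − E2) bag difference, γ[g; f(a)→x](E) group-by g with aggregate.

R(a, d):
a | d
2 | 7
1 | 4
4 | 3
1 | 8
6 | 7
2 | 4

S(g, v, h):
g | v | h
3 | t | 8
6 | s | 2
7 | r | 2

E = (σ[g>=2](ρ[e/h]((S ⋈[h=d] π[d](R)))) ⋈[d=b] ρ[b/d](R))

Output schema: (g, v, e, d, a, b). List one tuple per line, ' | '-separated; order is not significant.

Row counts bottom-up:
  S → 3
  R → 6
  π[d](R) → 6
  (S ⋈[h=d] π[d](R)) → 1
  ρ[e/h]((S ⋈[h=d] π[d](R))) → 1
  σ[g>=2](ρ[e/h]((S ⋈[h=d] π[d](R)))) → 1
  R → 6
  ρ[b/d](R) → 6
  (σ[g>=2](ρ[e/h]((S ⋈[h=d] π[d](R)))) ⋈[d=b] ρ[b/d](R)) → 1

== RESULT ==
g | v | e | d | a | b
3 | t | 8 | 8 | 1 | 8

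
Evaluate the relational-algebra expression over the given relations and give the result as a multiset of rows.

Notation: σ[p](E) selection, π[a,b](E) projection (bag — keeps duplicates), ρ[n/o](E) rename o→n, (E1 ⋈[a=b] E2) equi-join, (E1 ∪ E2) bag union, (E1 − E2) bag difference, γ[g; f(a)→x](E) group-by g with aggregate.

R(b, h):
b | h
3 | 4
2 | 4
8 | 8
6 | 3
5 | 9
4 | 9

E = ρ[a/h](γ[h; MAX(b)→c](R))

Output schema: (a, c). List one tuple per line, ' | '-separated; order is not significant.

Stepwise |·|:
  R → 6
  γ[h; MAX(b)→c](R) → 4
  ρ[a/h](γ[h; MAX(b)→c](R)) → 4

== RESULT ==
a | c
3 | 6
4 | 3
8 | 8
9 | 5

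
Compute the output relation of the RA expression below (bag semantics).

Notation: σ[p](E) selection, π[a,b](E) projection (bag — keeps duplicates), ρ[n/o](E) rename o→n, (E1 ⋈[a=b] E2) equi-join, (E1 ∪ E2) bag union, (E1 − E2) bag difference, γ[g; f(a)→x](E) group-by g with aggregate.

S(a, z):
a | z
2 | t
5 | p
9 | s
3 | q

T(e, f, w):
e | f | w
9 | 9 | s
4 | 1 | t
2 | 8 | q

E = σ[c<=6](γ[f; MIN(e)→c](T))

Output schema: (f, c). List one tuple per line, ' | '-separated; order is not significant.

Per-node cardinality:
  T → 3
  γ[f; MIN(e)→c](T) → 3
  σ[c<=6](γ[f; MIN(e)→c](T)) → 2

== RESULT ==
f | c
1 | 4
8 | 2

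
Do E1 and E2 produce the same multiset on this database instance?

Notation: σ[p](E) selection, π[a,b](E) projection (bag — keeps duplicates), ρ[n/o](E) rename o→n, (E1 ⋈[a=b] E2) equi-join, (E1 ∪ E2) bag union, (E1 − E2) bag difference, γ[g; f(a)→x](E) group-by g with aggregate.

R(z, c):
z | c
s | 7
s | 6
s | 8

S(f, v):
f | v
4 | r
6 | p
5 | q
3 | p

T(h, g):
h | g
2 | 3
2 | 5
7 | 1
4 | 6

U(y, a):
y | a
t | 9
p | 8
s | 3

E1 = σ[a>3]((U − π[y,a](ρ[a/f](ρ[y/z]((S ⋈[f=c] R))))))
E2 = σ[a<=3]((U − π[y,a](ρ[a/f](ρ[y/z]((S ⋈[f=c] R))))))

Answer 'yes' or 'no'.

E1 per-node cardinality:
  U → 3
  S → 4
  R → 3
  (S ⋈[f=c] R) → 1
  ρ[y/z]((S ⋈[f=c] R)) → 1
  ρ[a/f](ρ[y/z]((S ⋈[f=c] R))) → 1
  π[y,a](ρ[a/f](ρ[y/z]((S ⋈[f=c] R)))) → 1
  (U − π[y,a](ρ[a/f](ρ[y/z]((S ⋈[f=c] R))))) → 3
  σ[a>3]((U − π[y,a](ρ[a/f](ρ[y/z]((S ⋈[f=c] R)))))) → 2
E2 per-node cardinality:
  U → 3
  S → 4
  R → 3
  (S ⋈[f=c] R) → 1
  ρ[y/z]((S ⋈[f=c] R)) → 1
  ρ[a/f](ρ[y/z]((S ⋈[f=c] R))) → 1
  π[y,a](ρ[a/f](ρ[y/z]((S ⋈[f=c] R)))) → 1
  (U − π[y,a](ρ[a/f](ρ[y/z]((S ⋈[f=c] R))))) → 3
  σ[a<=3]((U − π[y,a](ρ[a/f](ρ[y/z]((S ⋈[f=c] R)))))) → 1

E1 result:
y | a
p | 8
t | 9
E2 result:
y | a
s | 3
Witness: ('t', 9) appears 1× in E1 but 0× in E2.

no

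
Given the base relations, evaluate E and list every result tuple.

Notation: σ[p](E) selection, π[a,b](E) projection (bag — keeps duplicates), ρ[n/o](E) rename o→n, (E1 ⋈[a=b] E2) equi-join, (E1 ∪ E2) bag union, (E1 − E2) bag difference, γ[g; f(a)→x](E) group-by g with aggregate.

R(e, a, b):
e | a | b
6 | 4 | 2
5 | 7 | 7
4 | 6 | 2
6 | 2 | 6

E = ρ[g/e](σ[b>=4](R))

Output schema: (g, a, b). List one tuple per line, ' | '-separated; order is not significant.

Subexpression sizes:
  R → 4
  σ[b>=4](R) → 2
  ρ[g/e](σ[b>=4](R)) → 2

== RESULT ==
g | a | b
5 | 7 | 7
6 | 2 | 6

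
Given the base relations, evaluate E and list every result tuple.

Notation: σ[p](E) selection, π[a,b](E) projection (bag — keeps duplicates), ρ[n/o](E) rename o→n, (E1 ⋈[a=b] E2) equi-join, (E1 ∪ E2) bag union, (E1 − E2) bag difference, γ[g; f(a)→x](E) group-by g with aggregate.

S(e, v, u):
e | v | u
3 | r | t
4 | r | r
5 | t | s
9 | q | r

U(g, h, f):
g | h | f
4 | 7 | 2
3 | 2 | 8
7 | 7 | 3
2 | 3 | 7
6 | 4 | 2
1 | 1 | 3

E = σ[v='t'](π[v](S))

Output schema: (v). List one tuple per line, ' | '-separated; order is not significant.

Subexpression sizes:
  S → 4
  π[v](S) → 4
  σ[v='t'](π[v](S)) → 1

== RESULT ==
v
t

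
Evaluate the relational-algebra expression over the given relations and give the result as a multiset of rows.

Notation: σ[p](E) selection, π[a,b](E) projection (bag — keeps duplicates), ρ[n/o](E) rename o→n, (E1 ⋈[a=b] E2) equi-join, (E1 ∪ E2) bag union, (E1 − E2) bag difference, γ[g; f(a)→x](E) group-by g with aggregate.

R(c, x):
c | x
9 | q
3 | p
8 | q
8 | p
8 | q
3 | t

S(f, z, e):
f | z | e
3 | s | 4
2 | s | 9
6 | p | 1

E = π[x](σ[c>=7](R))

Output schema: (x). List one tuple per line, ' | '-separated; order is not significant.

Subexpression sizes:
  R → 6
  σ[c>=7](R) → 4
  π[x](σ[c>=7](R)) → 4

== RESULT ==
x
p
q
q
q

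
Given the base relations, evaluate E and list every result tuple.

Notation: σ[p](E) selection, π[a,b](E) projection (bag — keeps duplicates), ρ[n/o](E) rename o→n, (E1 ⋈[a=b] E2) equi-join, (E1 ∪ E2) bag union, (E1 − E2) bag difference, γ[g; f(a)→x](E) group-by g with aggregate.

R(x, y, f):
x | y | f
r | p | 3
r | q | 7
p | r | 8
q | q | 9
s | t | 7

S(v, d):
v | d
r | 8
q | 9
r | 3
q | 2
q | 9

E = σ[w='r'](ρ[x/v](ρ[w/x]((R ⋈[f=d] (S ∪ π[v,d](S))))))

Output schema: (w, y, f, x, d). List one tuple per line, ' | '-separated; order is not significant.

Subexpression sizes:
  R → 5
  S → 5
  S → 5
  π[v,d](S) → 5
  (S ∪ π[v,d](S)) → 10
  (R ⋈[f=d] (S ∪ π[v,d](S))) → 8
  ρ[w/x]((R ⋈[f=d] (S ∪ π[v,d](S)))) → 8
  ρ[x/v](ρ[w/x]((R ⋈[f=d] (S ∪ π[v,d](S))))) → 8
  σ[w='r'](ρ[x/v](ρ[w/x]((R ⋈[f=d] (S ∪ π[v,d](S)))))) → 2

== RESULT ==
w | y | f | x | d
r | p | 3 | r | 3
r | p | 3 | r | 3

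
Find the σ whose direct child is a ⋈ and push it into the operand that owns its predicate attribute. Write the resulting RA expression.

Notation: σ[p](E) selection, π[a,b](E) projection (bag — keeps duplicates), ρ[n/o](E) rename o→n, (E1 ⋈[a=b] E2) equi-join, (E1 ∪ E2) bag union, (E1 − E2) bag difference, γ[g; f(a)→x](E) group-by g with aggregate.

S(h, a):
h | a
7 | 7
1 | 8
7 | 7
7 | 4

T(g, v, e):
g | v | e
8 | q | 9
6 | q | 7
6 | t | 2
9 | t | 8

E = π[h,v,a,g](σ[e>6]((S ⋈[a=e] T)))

σ filters on e, owned by the right side.
E' = π[h,v,a,g]((S ⋈[a=e] σ[e>6](T)))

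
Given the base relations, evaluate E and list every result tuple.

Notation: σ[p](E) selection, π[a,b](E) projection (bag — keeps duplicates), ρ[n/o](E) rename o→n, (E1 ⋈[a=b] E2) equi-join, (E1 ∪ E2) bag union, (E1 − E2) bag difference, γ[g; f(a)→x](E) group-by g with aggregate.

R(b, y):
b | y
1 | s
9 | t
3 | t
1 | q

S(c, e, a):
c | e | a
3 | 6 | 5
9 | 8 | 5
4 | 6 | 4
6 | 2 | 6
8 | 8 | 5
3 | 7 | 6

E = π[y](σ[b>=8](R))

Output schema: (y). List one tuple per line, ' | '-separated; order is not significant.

Row counts bottom-up:
  R → 4
  σ[b>=8](R) → 1
  π[y](σ[b>=8](R)) → 1

== RESULT ==
y
t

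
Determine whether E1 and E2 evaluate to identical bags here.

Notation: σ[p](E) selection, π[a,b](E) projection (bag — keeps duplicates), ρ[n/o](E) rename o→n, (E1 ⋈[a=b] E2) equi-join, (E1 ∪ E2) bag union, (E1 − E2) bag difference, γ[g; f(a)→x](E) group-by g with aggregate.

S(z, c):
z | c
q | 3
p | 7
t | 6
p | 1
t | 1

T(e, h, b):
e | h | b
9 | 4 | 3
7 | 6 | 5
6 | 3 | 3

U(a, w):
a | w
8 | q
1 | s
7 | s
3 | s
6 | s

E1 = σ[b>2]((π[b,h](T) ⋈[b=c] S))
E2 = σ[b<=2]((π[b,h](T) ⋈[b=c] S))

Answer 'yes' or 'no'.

E1 per-node cardinality:
  T → 3
  π[b,h](T) → 3
  S → 5
  (π[b,h](T) ⋈[b=c] S) → 2
  σ[b>2]((π[b,h](T) ⋈[b=c] S)) → 2
E2 per-node cardinality:
  T → 3
  π[b,h](T) → 3
  S → 5
  (π[b,h](T) ⋈[b=c] S) → 2
  σ[b<=2]((π[b,h](T) ⋈[b=c] S)) → 0

E1 result:
b | h | z | c
3 | 3 | q | 3
3 | 4 | q | 3
E2 result:
b | h | z | c
(0 rows)
Witness: (3, 4, 'q', 3) appears 1× in E1 but 0× in E2.

no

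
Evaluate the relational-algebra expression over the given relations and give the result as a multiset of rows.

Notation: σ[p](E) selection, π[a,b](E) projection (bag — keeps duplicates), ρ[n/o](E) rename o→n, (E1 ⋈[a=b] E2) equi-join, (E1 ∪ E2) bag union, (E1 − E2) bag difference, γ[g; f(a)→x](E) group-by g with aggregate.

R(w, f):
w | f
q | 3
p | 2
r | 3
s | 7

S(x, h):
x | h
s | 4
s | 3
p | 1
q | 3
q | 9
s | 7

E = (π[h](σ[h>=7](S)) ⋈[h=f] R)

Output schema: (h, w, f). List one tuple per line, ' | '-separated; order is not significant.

Subexpression sizes:
  S → 6
  σ[h>=7](S) → 2
  π[h](σ[h>=7](S)) → 2
  R → 4
  (π[h](σ[h>=7](S)) ⋈[h=f] R) → 1

== RESULT ==
h | w | f
7 | s | 7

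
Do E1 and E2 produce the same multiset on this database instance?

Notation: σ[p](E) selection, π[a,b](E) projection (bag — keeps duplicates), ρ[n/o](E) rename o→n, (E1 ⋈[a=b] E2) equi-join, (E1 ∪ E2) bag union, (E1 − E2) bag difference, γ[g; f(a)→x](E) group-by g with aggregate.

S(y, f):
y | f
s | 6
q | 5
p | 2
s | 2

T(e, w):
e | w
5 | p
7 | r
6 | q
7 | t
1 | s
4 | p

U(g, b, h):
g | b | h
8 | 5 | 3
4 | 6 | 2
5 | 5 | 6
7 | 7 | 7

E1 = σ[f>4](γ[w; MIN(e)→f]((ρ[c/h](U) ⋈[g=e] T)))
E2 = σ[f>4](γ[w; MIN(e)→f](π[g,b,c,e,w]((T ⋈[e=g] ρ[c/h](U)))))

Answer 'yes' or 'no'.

E1 subexpression sizes:
  U → 4
  ρ[c/h](U) → 4
  T → 6
  (ρ[c/h](U) ⋈[g=e] T) → 4
  γ[w; MIN(e)→f]((ρ[c/h](U) ⋈[g=e] T)) → 3
  σ[f>4](γ[w; MIN(e)→f]((ρ[c/h](U) ⋈[g=e] T))) → 2
E2 subexpression sizes:
  T → 6
  U → 4
  ρ[c/h](U) → 4
  (T ⋈[e=g] ρ[c/h](U)) → 4
  π[g,b,c,e,w]((T ⋈[e=g] ρ[c/h](U))) → 4
  γ[w; MIN(e)→f](π[g,b,c,e,w]((T ⋈[e=g] ρ[c/h](U)))) → 3
  σ[f>4](γ[w; MIN(e)→f](π[g,b,c,e,w]((T ⋈[e=g] ρ[c/h](U))))) → 2

E1 and E2 produce the same multiset:
w | f
r | 7
t | 7

yes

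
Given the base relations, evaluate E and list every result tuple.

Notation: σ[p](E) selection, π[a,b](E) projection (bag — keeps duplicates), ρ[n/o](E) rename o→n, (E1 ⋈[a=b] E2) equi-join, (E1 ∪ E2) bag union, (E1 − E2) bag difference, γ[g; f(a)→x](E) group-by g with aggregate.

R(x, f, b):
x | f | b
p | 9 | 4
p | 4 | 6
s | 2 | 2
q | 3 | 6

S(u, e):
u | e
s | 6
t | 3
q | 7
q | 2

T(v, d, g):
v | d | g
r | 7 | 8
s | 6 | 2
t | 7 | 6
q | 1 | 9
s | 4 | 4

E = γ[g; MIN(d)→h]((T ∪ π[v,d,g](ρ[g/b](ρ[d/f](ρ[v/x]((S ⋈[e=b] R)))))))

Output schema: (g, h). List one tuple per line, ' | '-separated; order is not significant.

Per-node cardinality:
  T → 5
  S → 4
  R → 4
  (S ⋈[e=b] R) → 3
  ρ[v/x]((S ⋈[e=b] R)) → 3
  ρ[d/f](ρ[v/x]((S ⋈[e=b] R))) → 3
  ρ[g/b](ρ[d/f](ρ[v/x]((S ⋈[e=b] R)))) → 3
  π[v,d,g](ρ[g/b](ρ[d/f](ρ[v/x]((S ⋈[e=b] R))))) → 3
  (T ∪ π[v,d,g](ρ[g/b](ρ[d/f](ρ[v/x]((S ⋈[e=b] R)))))) → 8
  γ[g; MIN(d)→h]((T ∪ π[v,d,g](ρ[g/b](ρ[d/f](ρ[v/x]((S ⋈[e=b] R))))))) → 5

== RESULT ==
g | h
2 | 2
4 | 4
6 | 3
8 | 7
9 | 1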